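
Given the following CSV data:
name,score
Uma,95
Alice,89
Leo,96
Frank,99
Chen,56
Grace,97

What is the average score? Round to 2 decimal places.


Scores: 95, 89, 96, 99, 56, 97
Sum = 532
Count = 6
Average = 532 / 6 = 88.67

ANSWER: 88.67


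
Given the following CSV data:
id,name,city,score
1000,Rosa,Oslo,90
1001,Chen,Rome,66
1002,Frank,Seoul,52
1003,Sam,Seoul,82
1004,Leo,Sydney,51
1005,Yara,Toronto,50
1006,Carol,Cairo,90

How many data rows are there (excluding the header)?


Counting rows (excluding header):
Header: id,name,city,score
Data rows: 7

ANSWER: 7


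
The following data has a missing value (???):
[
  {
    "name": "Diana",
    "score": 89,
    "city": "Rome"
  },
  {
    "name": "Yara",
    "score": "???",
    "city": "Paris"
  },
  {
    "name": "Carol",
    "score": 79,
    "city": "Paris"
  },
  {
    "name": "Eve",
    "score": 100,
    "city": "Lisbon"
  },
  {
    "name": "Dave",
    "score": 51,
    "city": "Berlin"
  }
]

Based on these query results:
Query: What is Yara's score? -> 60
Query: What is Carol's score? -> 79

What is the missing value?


The missing value is Yara's score
From query: Yara's score = 60

ANSWER: 60


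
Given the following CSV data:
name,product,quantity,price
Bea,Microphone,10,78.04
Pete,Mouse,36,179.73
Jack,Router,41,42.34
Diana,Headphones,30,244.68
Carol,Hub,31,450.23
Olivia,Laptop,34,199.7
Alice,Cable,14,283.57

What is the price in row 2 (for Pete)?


Row 2: Pete
Column 'price' = 179.73

ANSWER: 179.73


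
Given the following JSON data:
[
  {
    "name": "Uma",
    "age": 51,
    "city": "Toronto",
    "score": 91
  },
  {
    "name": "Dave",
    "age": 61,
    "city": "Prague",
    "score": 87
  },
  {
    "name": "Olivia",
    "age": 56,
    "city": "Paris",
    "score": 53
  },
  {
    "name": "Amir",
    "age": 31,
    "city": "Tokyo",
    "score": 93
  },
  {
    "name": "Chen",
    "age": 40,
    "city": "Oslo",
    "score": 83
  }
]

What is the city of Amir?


Looking up record where name = Amir
Record index: 3
Field 'city' = Tokyo

ANSWER: Tokyo


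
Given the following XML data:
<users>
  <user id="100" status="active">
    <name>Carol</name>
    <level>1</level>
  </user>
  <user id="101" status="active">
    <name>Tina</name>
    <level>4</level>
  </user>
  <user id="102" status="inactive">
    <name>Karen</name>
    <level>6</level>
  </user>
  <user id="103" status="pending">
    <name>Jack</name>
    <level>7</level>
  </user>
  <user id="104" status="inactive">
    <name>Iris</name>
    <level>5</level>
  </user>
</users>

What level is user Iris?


Finding user: Iris
<level>5</level>

ANSWER: 5


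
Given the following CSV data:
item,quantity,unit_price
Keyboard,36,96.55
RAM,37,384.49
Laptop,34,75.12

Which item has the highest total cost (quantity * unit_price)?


Computing row totals:
  Keyboard: 3475.8
  RAM: 14226.13
  Laptop: 2554.08
Maximum: RAM (14226.13)

ANSWER: RAM


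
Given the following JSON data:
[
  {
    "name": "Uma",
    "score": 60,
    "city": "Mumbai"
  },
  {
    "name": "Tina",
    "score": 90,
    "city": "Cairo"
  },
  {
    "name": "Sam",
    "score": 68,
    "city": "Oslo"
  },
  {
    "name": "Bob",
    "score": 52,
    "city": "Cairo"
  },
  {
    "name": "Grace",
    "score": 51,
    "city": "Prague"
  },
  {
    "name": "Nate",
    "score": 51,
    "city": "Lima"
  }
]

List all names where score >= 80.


Filtering records where score >= 80:
  Uma (score=60) -> no
  Tina (score=90) -> YES
  Sam (score=68) -> no
  Bob (score=52) -> no
  Grace (score=51) -> no
  Nate (score=51) -> no


ANSWER: Tina


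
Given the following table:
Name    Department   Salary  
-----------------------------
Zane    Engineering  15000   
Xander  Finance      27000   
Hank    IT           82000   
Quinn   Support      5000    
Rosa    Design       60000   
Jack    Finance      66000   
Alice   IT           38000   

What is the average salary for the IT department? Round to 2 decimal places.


IT department members:
  Hank: 82000
  Alice: 38000
Sum = 120000
Count = 2
Average = 120000 / 2 = 60000.00

ANSWER: 60000.00


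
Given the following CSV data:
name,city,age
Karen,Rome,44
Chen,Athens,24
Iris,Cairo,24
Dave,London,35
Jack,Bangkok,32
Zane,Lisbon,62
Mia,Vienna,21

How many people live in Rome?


Scanning city column for 'Rome':
  Row 1: Karen -> MATCH
Total matches: 1

ANSWER: 1


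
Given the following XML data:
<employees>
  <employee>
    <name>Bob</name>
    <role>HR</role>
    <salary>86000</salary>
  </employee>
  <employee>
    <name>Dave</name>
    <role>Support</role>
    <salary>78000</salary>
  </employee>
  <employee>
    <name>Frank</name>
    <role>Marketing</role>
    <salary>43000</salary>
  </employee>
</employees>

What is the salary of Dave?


Searching for <employee> with <name>Dave</name>
Found at position 2
<salary>78000</salary>

ANSWER: 78000


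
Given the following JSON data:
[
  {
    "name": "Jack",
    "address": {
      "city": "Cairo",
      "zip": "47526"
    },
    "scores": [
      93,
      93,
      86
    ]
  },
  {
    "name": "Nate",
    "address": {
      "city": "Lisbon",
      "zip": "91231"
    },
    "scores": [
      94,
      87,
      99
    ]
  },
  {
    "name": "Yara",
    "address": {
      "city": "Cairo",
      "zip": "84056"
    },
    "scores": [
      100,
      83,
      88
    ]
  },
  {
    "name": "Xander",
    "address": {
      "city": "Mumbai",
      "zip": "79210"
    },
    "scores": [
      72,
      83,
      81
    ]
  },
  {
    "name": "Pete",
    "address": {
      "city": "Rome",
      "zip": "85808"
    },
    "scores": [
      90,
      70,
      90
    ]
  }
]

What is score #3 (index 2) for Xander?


Path: records[3].scores[2]
Value: 81

ANSWER: 81


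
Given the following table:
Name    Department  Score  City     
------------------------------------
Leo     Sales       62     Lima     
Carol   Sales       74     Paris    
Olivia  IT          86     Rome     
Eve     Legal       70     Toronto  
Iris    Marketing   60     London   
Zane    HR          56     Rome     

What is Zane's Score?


Row 6: Zane
Score = 56

ANSWER: 56


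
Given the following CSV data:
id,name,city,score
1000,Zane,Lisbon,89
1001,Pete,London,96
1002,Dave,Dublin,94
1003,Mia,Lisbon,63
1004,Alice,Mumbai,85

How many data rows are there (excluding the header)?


Counting rows (excluding header):
Header: id,name,city,score
Data rows: 5

ANSWER: 5


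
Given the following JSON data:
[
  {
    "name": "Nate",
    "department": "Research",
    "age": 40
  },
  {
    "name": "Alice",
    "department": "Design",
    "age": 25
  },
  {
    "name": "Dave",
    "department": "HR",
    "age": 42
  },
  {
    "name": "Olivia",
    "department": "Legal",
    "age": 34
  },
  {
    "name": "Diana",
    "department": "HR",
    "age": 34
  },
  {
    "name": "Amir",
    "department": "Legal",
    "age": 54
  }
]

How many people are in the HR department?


Scanning records for department = HR
  Record 2: Dave
  Record 4: Diana
Count: 2

ANSWER: 2


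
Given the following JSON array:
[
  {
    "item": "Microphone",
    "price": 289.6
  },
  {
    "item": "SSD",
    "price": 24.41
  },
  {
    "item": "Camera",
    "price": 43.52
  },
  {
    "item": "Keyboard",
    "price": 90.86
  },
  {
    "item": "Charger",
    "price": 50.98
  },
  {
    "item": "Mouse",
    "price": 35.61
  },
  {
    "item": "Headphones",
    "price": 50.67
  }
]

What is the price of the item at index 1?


Array index 1 -> SSD
price = 24.41

ANSWER: 24.41


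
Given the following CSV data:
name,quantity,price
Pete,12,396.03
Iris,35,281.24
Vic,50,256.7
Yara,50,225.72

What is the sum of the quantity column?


Values in 'quantity' column:
  Row 1: 12
  Row 2: 35
  Row 3: 50
  Row 4: 50
Sum = 12 + 35 + 50 + 50 = 147

ANSWER: 147


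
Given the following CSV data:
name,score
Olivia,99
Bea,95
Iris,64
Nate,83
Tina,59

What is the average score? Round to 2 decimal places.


Scores: 99, 95, 64, 83, 59
Sum = 400
Count = 5
Average = 400 / 5 = 80.00

ANSWER: 80.00


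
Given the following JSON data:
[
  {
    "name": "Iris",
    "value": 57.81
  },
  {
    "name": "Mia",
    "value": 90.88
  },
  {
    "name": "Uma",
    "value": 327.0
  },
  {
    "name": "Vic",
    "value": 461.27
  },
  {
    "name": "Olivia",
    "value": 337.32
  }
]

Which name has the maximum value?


Comparing values:
  Iris: 57.81
  Mia: 90.88
  Uma: 327.0
  Vic: 461.27
  Olivia: 337.32
Maximum: Vic (461.27)

ANSWER: Vic


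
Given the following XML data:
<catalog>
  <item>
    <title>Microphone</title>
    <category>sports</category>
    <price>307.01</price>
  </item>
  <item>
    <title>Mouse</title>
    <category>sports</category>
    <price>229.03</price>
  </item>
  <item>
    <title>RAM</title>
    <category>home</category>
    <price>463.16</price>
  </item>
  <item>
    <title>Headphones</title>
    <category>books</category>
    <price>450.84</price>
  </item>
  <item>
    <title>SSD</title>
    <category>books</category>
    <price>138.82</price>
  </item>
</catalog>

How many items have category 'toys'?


Scanning <item> elements for <category>toys</category>:
Count: 0

ANSWER: 0


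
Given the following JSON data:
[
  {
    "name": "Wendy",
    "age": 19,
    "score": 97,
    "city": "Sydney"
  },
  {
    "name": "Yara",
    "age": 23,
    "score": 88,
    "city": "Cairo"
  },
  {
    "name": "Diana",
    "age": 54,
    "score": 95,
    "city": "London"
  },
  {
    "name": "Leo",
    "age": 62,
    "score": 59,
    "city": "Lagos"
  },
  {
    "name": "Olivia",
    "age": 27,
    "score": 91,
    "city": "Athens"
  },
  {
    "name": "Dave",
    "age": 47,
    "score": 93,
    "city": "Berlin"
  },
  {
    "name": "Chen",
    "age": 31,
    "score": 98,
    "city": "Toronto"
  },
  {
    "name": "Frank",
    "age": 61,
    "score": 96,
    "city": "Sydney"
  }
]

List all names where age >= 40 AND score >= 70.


Checking both conditions:
  Wendy (age=19, score=97) -> no
  Yara (age=23, score=88) -> no
  Diana (age=54, score=95) -> YES
  Leo (age=62, score=59) -> no
  Olivia (age=27, score=91) -> no
  Dave (age=47, score=93) -> YES
  Chen (age=31, score=98) -> no
  Frank (age=61, score=96) -> YES


ANSWER: Diana, Dave, Frank


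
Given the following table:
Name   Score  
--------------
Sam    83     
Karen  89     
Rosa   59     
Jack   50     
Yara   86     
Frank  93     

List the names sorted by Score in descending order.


Sorting by Score (descending):
  Frank: 93
  Karen: 89
  Yara: 86
  Sam: 83
  Rosa: 59
  Jack: 50


ANSWER: Frank, Karen, Yara, Sam, Rosa, Jack


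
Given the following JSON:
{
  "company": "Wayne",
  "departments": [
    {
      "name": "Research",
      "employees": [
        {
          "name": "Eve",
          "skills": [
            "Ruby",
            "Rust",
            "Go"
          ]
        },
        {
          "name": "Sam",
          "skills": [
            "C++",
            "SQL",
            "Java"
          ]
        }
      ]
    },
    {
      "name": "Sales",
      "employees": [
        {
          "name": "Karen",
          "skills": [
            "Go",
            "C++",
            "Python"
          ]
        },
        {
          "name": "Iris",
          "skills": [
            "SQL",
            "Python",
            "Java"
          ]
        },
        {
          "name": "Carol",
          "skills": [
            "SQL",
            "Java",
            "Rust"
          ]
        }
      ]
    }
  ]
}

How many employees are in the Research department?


Path: departments[0].employees
Count: 2

ANSWER: 2


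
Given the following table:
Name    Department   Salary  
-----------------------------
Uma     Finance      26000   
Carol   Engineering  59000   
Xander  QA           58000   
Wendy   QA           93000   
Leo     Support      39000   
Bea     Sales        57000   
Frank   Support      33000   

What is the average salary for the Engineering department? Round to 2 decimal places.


Engineering department members:
  Carol: 59000
Sum = 59000
Count = 1
Average = 59000 / 1 = 59000.00

ANSWER: 59000.00


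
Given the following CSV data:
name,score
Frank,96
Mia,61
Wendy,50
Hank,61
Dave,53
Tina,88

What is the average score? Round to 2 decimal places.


Scores: 96, 61, 50, 61, 53, 88
Sum = 409
Count = 6
Average = 409 / 6 = 68.17

ANSWER: 68.17


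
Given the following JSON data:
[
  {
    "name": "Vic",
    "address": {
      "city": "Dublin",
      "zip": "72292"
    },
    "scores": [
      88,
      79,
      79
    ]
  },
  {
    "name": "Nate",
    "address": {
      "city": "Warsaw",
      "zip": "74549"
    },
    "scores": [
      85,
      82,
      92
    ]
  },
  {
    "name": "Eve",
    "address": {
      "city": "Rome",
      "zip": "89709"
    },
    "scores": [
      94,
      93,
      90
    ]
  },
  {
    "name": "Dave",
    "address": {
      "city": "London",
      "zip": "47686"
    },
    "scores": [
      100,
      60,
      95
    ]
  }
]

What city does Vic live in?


Path: records[0].address.city
Value: Dublin

ANSWER: Dublin


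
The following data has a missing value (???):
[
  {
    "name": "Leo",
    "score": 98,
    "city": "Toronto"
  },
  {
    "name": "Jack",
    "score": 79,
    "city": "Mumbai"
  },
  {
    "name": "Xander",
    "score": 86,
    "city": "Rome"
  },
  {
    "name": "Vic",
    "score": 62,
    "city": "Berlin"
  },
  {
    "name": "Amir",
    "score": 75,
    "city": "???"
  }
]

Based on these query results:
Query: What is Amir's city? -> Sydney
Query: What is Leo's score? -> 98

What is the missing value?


The missing value is Amir's city
From query: Amir's city = Sydney

ANSWER: Sydney


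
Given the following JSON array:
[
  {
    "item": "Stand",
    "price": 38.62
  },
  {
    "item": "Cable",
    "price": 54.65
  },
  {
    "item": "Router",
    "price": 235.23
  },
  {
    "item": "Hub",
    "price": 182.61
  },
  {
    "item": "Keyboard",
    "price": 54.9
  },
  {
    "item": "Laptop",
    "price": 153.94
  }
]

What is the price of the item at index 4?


Array index 4 -> Keyboard
price = 54.9

ANSWER: 54.9


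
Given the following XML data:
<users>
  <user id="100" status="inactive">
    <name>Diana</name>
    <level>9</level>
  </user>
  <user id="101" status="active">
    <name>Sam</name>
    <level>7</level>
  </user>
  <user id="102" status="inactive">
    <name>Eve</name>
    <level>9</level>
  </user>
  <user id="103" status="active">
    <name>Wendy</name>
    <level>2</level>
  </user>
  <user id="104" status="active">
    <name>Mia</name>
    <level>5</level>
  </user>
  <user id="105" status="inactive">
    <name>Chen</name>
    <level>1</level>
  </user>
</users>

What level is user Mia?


Finding user: Mia
<level>5</level>

ANSWER: 5


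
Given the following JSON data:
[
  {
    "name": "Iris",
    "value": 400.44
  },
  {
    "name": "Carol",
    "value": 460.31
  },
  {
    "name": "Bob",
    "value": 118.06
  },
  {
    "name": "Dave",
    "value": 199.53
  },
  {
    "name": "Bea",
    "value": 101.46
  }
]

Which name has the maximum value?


Comparing values:
  Iris: 400.44
  Carol: 460.31
  Bob: 118.06
  Dave: 199.53
  Bea: 101.46
Maximum: Carol (460.31)

ANSWER: Carol


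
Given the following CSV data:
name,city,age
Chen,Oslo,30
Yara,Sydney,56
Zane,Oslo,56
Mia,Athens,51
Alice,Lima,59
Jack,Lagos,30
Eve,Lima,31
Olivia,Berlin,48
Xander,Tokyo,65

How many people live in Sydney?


Scanning city column for 'Sydney':
  Row 2: Yara -> MATCH
Total matches: 1

ANSWER: 1


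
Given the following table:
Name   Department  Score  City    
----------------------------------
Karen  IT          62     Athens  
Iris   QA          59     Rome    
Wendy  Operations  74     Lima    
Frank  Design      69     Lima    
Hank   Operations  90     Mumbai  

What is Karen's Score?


Row 1: Karen
Score = 62

ANSWER: 62


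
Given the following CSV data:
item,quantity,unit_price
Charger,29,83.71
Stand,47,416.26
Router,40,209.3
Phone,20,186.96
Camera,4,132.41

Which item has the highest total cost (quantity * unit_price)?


Computing row totals:
  Charger: 2427.59
  Stand: 19564.22
  Router: 8372.0
  Phone: 3739.2
  Camera: 529.64
Maximum: Stand (19564.22)

ANSWER: Stand


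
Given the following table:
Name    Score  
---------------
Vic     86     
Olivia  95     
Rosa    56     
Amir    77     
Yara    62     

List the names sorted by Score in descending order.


Sorting by Score (descending):
  Olivia: 95
  Vic: 86
  Amir: 77
  Yara: 62
  Rosa: 56


ANSWER: Olivia, Vic, Amir, Yara, Rosa


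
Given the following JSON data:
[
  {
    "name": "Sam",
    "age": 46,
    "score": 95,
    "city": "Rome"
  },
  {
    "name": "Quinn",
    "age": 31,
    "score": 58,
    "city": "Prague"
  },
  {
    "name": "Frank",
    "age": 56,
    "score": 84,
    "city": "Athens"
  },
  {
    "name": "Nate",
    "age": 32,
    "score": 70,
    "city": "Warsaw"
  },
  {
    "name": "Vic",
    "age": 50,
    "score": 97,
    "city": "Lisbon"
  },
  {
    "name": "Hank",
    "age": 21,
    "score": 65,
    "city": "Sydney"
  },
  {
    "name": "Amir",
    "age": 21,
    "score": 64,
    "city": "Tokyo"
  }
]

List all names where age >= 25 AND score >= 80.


Checking both conditions:
  Sam (age=46, score=95) -> YES
  Quinn (age=31, score=58) -> no
  Frank (age=56, score=84) -> YES
  Nate (age=32, score=70) -> no
  Vic (age=50, score=97) -> YES
  Hank (age=21, score=65) -> no
  Amir (age=21, score=64) -> no


ANSWER: Sam, Frank, Vic


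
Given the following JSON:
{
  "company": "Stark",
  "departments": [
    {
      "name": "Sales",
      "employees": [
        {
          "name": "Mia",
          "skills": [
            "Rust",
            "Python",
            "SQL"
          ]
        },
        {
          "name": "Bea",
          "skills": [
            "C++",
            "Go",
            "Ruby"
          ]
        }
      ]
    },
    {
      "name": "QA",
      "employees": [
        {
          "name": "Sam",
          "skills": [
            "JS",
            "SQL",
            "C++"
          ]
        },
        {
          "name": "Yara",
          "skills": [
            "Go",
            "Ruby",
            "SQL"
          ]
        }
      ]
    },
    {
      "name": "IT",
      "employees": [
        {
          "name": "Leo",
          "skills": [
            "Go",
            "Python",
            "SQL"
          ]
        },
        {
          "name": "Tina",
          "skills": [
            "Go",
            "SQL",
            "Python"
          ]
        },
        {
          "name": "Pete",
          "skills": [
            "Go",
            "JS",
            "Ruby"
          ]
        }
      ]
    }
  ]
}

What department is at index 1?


Path: departments[1].name
Value: QA

ANSWER: QA


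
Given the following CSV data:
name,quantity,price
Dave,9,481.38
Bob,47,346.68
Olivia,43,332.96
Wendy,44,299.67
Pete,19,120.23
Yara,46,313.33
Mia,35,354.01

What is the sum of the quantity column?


Values in 'quantity' column:
  Row 1: 9
  Row 2: 47
  Row 3: 43
  Row 4: 44
  Row 5: 19
  Row 6: 46
  Row 7: 35
Sum = 9 + 47 + 43 + 44 + 19 + 46 + 35 = 243

ANSWER: 243


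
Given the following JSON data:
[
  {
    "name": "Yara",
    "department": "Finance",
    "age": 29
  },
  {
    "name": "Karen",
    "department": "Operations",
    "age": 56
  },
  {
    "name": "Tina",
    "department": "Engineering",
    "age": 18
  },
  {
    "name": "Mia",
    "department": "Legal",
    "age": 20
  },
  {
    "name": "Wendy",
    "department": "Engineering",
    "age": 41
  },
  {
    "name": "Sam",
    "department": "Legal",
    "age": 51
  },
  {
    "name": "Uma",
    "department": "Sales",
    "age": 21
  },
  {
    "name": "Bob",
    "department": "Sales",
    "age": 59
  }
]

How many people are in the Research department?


Scanning records for department = Research
  No matches found
Count: 0

ANSWER: 0


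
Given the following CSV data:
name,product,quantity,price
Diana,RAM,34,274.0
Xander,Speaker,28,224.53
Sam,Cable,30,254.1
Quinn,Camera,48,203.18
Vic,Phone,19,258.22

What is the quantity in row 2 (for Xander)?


Row 2: Xander
Column 'quantity' = 28

ANSWER: 28


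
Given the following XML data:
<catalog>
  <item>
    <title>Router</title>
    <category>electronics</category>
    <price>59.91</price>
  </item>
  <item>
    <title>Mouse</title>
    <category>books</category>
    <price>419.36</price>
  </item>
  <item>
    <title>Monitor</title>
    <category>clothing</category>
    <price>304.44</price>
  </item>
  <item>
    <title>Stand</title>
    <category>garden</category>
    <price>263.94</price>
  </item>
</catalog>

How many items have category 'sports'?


Scanning <item> elements for <category>sports</category>:
Count: 0

ANSWER: 0


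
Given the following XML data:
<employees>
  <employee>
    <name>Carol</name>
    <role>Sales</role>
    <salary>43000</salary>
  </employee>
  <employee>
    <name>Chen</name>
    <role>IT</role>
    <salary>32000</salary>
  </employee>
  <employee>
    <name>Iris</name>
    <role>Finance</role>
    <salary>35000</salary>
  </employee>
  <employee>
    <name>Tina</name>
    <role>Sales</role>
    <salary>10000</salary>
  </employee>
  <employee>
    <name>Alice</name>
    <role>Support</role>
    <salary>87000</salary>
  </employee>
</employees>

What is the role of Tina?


Searching for <employee> with <name>Tina</name>
Found at position 4
<role>Sales</role>

ANSWER: Sales


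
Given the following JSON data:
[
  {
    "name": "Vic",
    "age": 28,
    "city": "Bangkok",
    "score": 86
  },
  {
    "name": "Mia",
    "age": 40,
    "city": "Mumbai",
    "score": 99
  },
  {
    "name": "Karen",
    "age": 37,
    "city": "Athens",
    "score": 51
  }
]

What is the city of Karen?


Looking up record where name = Karen
Record index: 2
Field 'city' = Athens

ANSWER: Athens


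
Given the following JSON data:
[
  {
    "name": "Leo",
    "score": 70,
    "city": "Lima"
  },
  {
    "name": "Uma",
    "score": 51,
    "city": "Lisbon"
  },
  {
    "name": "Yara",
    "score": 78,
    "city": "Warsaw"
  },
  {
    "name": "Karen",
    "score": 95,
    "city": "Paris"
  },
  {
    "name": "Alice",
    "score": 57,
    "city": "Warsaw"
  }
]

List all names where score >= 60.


Filtering records where score >= 60:
  Leo (score=70) -> YES
  Uma (score=51) -> no
  Yara (score=78) -> YES
  Karen (score=95) -> YES
  Alice (score=57) -> no


ANSWER: Leo, Yara, Karen


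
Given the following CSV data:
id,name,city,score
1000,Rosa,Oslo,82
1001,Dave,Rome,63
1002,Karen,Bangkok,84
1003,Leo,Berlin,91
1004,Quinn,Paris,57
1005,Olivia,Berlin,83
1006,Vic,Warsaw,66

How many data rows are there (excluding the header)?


Counting rows (excluding header):
Header: id,name,city,score
Data rows: 7

ANSWER: 7


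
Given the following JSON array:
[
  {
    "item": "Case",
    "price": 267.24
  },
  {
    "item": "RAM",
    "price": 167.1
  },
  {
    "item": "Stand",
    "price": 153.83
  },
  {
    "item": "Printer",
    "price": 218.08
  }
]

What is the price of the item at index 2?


Array index 2 -> Stand
price = 153.83

ANSWER: 153.83


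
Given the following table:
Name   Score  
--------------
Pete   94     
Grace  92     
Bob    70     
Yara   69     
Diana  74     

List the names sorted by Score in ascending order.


Sorting by Score (ascending):
  Yara: 69
  Bob: 70
  Diana: 74
  Grace: 92
  Pete: 94


ANSWER: Yara, Bob, Diana, Grace, Pete


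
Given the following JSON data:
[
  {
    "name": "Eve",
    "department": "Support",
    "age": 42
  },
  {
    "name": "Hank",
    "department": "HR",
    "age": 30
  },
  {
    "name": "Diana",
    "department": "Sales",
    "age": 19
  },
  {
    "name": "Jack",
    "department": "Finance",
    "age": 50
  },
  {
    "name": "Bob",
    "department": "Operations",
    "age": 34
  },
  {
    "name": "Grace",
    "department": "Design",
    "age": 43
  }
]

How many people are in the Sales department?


Scanning records for department = Sales
  Record 2: Diana
Count: 1

ANSWER: 1


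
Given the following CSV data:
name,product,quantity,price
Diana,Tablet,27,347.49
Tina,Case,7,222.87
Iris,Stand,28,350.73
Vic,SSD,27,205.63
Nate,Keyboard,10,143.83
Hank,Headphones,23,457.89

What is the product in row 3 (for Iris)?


Row 3: Iris
Column 'product' = Stand

ANSWER: Stand


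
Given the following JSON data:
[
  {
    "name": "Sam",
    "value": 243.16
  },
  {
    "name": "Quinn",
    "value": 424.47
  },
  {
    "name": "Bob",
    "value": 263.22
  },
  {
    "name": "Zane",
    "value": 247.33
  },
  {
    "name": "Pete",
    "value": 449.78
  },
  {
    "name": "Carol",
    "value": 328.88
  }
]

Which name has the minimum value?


Comparing values:
  Sam: 243.16
  Quinn: 424.47
  Bob: 263.22
  Zane: 247.33
  Pete: 449.78
  Carol: 328.88
Minimum: Sam (243.16)

ANSWER: Sam


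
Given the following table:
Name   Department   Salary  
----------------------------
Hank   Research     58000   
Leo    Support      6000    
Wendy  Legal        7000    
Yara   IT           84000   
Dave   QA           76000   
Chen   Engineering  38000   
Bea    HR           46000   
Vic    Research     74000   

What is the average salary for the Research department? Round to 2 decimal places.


Research department members:
  Hank: 58000
  Vic: 74000
Sum = 132000
Count = 2
Average = 132000 / 2 = 66000.00

ANSWER: 66000.00


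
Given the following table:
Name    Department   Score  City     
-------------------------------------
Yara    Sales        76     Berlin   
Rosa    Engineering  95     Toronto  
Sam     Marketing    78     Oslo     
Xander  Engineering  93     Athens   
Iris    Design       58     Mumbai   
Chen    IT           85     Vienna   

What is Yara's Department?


Row 1: Yara
Department = Sales

ANSWER: Sales


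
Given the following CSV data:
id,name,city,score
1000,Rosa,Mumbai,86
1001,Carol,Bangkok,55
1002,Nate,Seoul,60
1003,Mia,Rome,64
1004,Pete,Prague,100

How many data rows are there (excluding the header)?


Counting rows (excluding header):
Header: id,name,city,score
Data rows: 5

ANSWER: 5


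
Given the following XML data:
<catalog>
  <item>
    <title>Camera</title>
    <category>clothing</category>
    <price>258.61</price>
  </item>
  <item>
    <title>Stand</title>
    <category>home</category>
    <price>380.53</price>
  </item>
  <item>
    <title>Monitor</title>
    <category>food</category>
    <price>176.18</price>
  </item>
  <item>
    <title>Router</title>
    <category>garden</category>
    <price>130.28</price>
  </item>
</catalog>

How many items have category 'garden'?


Scanning <item> elements for <category>garden</category>:
  Item 4: Router -> MATCH
Count: 1

ANSWER: 1


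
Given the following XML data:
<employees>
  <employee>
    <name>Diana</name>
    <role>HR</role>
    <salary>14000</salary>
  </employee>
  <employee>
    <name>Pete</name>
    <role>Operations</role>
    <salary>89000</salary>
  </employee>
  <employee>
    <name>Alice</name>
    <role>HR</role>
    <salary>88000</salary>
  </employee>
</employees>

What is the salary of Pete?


Searching for <employee> with <name>Pete</name>
Found at position 2
<salary>89000</salary>

ANSWER: 89000


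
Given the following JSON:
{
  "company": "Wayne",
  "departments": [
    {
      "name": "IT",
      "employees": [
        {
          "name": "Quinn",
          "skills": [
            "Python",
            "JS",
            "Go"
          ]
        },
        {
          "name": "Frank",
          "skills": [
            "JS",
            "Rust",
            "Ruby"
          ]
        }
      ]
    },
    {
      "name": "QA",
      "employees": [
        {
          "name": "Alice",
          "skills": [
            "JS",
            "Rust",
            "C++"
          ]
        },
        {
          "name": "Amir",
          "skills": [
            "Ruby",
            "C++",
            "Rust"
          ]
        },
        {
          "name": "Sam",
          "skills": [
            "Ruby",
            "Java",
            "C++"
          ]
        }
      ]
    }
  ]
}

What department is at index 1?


Path: departments[1].name
Value: QA

ANSWER: QA


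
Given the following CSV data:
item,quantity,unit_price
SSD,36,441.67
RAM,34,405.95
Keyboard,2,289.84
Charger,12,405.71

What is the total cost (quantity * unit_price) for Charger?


Row: Charger
quantity = 12
unit_price = 405.71
total = 12 * 405.71 = 4868.52

ANSWER: 4868.52


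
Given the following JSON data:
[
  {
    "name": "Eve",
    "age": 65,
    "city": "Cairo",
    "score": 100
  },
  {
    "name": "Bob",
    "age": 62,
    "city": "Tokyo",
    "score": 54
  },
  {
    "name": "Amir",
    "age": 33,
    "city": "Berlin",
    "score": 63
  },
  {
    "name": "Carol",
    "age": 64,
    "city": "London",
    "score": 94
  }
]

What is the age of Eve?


Looking up record where name = Eve
Record index: 0
Field 'age' = 65

ANSWER: 65


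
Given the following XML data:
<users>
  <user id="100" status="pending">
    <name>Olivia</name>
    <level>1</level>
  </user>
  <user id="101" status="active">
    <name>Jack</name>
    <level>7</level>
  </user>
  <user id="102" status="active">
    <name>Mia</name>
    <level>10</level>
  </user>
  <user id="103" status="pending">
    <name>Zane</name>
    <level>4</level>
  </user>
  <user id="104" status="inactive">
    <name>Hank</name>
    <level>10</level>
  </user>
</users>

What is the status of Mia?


Finding user with name = Mia
user id="102" status="active"

ANSWER: active


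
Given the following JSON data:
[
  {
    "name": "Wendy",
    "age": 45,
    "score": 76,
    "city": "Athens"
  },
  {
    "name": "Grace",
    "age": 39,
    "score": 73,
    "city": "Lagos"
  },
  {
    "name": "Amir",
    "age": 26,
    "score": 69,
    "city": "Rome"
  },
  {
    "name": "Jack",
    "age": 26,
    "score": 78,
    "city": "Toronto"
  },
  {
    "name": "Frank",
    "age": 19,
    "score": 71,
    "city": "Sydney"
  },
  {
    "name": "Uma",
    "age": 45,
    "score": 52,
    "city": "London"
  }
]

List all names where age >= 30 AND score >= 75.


Checking both conditions:
  Wendy (age=45, score=76) -> YES
  Grace (age=39, score=73) -> no
  Amir (age=26, score=69) -> no
  Jack (age=26, score=78) -> no
  Frank (age=19, score=71) -> no
  Uma (age=45, score=52) -> no


ANSWER: Wendy


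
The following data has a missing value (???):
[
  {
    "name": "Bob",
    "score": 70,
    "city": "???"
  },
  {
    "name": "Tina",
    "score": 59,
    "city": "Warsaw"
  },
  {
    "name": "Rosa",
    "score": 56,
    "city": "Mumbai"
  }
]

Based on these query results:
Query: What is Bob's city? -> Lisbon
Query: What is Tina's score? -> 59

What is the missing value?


The missing value is Bob's city
From query: Bob's city = Lisbon

ANSWER: Lisbon


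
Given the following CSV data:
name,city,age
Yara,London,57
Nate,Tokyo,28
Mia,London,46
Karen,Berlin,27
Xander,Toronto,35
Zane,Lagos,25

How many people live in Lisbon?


Scanning city column for 'Lisbon':
Total matches: 0

ANSWER: 0


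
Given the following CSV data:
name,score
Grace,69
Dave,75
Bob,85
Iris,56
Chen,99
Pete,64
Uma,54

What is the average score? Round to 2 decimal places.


Scores: 69, 75, 85, 56, 99, 64, 54
Sum = 502
Count = 7
Average = 502 / 7 = 71.71

ANSWER: 71.71


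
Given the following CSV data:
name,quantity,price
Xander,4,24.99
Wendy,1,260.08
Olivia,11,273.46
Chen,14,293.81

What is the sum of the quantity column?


Values in 'quantity' column:
  Row 1: 4
  Row 2: 1
  Row 3: 11
  Row 4: 14
Sum = 4 + 1 + 11 + 14 = 30

ANSWER: 30


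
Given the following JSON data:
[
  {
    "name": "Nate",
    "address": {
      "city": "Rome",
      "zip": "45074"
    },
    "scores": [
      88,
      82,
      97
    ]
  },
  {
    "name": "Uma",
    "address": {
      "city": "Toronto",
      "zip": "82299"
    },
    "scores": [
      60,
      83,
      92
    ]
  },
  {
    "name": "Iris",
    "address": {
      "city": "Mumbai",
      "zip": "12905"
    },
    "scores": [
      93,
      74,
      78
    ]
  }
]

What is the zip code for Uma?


Path: records[1].address.zip
Value: 82299

ANSWER: 82299


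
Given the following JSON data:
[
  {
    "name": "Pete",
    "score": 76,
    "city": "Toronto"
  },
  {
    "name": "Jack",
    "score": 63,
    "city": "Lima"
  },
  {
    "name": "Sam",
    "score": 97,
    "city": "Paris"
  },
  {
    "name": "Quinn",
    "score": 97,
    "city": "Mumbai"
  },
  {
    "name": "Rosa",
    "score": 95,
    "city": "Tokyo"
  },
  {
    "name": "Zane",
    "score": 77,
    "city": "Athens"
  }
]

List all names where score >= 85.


Filtering records where score >= 85:
  Pete (score=76) -> no
  Jack (score=63) -> no
  Sam (score=97) -> YES
  Quinn (score=97) -> YES
  Rosa (score=95) -> YES
  Zane (score=77) -> no


ANSWER: Sam, Quinn, Rosa


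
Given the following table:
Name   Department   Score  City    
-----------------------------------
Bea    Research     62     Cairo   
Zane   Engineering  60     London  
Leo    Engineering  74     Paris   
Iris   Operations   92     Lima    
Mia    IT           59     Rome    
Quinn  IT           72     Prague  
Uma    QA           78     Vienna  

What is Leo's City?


Row 3: Leo
City = Paris

ANSWER: Paris


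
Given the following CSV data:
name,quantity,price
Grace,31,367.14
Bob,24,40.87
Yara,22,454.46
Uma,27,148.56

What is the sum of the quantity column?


Values in 'quantity' column:
  Row 1: 31
  Row 2: 24
  Row 3: 22
  Row 4: 27
Sum = 31 + 24 + 22 + 27 = 104

ANSWER: 104


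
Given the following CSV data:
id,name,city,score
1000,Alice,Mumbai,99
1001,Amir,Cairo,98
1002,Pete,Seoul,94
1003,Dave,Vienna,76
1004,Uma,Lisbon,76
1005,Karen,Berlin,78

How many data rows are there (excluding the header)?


Counting rows (excluding header):
Header: id,name,city,score
Data rows: 6

ANSWER: 6


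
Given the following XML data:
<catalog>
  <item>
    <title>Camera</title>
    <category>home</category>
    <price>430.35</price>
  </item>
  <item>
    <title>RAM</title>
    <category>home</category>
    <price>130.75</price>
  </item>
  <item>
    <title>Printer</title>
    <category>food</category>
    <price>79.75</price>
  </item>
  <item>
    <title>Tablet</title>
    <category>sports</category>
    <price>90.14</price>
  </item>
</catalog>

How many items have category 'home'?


Scanning <item> elements for <category>home</category>:
  Item 1: Camera -> MATCH
  Item 2: RAM -> MATCH
Count: 2

ANSWER: 2


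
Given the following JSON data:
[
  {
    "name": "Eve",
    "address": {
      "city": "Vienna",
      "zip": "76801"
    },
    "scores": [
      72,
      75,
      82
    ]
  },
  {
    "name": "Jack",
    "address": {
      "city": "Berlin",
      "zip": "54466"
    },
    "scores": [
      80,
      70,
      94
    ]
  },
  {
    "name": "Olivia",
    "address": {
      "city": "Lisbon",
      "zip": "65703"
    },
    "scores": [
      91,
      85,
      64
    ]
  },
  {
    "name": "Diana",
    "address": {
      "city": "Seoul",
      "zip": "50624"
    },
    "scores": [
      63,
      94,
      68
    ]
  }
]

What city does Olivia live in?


Path: records[2].address.city
Value: Lisbon

ANSWER: Lisbon


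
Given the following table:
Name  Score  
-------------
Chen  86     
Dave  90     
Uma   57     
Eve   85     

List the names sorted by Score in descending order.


Sorting by Score (descending):
  Dave: 90
  Chen: 86
  Eve: 85
  Uma: 57


ANSWER: Dave, Chen, Eve, Uma


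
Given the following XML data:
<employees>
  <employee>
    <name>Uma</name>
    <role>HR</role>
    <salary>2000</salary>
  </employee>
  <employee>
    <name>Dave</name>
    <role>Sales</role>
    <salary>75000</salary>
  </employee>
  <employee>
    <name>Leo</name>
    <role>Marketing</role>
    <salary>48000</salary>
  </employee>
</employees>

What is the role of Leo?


Searching for <employee> with <name>Leo</name>
Found at position 3
<role>Marketing</role>

ANSWER: Marketing


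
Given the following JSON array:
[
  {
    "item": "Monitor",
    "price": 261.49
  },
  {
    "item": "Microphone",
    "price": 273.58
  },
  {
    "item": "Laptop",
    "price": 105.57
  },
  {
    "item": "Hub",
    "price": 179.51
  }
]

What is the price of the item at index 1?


Array index 1 -> Microphone
price = 273.58

ANSWER: 273.58


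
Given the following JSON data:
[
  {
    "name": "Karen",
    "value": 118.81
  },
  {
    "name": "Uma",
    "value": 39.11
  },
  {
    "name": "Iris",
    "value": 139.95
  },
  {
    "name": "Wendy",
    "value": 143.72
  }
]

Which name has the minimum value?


Comparing values:
  Karen: 118.81
  Uma: 39.11
  Iris: 139.95
  Wendy: 143.72
Minimum: Uma (39.11)

ANSWER: Uma


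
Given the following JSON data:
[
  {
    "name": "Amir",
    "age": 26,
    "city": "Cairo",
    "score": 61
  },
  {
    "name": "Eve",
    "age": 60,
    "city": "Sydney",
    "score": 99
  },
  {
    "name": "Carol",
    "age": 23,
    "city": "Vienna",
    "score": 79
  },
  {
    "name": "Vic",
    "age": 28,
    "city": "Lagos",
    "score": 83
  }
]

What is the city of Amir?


Looking up record where name = Amir
Record index: 0
Field 'city' = Cairo

ANSWER: Cairo


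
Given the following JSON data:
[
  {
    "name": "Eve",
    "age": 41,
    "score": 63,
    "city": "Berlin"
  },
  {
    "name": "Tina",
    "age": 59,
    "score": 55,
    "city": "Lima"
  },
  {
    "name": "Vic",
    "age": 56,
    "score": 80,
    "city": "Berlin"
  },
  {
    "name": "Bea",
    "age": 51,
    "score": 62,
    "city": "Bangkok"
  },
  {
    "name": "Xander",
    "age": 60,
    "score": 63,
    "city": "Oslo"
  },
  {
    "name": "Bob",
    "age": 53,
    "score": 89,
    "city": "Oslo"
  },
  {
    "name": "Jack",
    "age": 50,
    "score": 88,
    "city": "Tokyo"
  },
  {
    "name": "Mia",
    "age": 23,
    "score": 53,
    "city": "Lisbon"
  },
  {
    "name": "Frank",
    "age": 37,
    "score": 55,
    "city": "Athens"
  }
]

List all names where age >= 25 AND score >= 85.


Checking both conditions:
  Eve (age=41, score=63) -> no
  Tina (age=59, score=55) -> no
  Vic (age=56, score=80) -> no
  Bea (age=51, score=62) -> no
  Xander (age=60, score=63) -> no
  Bob (age=53, score=89) -> YES
  Jack (age=50, score=88) -> YES
  Mia (age=23, score=53) -> no
  Frank (age=37, score=55) -> no


ANSWER: Bob, Jack


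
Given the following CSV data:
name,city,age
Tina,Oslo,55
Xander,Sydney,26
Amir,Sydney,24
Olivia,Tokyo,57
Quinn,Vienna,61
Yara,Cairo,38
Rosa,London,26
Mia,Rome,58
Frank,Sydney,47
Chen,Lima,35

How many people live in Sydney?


Scanning city column for 'Sydney':
  Row 2: Xander -> MATCH
  Row 3: Amir -> MATCH
  Row 9: Frank -> MATCH
Total matches: 3

ANSWER: 3


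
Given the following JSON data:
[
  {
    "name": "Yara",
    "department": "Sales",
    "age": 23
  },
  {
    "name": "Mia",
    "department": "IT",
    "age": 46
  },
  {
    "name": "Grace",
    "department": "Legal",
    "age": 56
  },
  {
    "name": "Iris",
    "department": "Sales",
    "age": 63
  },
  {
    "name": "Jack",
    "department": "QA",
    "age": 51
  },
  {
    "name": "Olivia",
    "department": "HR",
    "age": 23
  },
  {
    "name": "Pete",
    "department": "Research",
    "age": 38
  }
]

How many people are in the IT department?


Scanning records for department = IT
  Record 1: Mia
Count: 1

ANSWER: 1


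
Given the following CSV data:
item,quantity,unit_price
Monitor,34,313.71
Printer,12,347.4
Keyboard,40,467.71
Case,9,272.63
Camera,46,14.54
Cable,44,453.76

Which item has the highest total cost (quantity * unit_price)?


Computing row totals:
  Monitor: 10666.14
  Printer: 4168.8
  Keyboard: 18708.4
  Case: 2453.67
  Camera: 668.84
  Cable: 19965.44
Maximum: Cable (19965.44)

ANSWER: Cable


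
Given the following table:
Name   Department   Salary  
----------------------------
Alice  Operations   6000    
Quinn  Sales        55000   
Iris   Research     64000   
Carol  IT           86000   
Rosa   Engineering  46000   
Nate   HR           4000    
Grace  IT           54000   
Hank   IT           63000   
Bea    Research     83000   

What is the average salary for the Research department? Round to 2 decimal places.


Research department members:
  Iris: 64000
  Bea: 83000
Sum = 147000
Count = 2
Average = 147000 / 2 = 73500.00

ANSWER: 73500.00
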